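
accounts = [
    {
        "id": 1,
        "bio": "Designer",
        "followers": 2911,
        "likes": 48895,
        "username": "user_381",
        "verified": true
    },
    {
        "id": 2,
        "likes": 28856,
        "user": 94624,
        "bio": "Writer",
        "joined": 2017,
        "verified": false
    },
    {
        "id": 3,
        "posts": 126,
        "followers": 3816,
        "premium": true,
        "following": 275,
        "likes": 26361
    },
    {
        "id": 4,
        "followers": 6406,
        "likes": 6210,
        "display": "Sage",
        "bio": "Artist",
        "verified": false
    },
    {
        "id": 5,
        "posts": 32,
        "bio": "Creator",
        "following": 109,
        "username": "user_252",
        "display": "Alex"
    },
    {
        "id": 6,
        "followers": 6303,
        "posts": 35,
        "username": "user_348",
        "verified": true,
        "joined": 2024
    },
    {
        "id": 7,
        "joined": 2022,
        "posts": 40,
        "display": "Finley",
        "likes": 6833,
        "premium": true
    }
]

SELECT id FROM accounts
[1, 2, 3, 4, 5, 6, 7]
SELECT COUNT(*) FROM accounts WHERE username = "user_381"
1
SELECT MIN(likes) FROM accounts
6210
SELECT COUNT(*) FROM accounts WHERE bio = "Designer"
1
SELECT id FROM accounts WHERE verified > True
[]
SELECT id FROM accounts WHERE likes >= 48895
[1]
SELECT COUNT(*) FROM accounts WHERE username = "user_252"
1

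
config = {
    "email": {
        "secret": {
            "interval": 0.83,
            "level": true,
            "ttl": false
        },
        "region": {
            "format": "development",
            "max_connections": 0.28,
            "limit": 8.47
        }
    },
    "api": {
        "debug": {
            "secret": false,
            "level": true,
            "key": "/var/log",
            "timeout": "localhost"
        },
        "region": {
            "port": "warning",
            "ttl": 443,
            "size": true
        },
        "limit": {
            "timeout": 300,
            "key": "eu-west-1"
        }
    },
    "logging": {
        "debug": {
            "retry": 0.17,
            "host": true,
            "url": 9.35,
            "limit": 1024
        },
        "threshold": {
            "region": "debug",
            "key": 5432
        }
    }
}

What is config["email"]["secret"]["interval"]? 0.83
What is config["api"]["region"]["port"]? "warning"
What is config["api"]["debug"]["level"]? True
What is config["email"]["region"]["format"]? "development"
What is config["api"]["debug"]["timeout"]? "localhost"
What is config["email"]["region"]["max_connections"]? 0.28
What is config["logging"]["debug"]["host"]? True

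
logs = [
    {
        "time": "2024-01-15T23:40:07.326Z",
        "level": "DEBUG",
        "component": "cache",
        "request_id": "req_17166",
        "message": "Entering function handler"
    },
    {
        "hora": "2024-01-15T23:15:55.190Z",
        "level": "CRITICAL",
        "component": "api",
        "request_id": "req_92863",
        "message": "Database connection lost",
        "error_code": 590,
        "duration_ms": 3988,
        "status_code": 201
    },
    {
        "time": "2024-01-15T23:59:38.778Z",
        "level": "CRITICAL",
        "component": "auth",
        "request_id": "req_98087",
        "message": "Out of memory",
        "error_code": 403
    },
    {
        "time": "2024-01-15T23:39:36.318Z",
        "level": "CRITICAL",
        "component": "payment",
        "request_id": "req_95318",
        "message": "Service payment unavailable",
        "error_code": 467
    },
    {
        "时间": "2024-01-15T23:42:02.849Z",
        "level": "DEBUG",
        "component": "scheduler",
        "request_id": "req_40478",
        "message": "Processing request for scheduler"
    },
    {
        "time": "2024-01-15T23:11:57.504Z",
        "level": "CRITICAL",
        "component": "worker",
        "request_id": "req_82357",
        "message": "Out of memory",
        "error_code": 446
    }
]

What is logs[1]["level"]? "CRITICAL"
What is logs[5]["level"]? "CRITICAL"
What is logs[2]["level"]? "CRITICAL"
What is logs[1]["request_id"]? "req_92863"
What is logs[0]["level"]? "DEBUG"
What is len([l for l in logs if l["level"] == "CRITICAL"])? 4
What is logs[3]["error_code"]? 467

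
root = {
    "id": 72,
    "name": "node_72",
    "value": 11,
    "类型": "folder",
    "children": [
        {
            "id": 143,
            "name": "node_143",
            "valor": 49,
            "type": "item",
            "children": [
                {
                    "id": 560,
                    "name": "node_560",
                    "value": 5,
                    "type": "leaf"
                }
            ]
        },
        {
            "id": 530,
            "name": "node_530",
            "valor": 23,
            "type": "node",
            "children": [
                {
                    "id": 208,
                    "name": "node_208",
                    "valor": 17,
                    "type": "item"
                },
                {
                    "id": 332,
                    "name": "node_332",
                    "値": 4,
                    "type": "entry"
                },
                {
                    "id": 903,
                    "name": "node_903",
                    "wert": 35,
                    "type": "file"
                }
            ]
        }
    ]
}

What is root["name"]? "node_72"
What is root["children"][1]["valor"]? 23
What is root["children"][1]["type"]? "node"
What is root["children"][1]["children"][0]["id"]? 208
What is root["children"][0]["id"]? 143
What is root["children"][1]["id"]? 530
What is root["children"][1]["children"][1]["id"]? 332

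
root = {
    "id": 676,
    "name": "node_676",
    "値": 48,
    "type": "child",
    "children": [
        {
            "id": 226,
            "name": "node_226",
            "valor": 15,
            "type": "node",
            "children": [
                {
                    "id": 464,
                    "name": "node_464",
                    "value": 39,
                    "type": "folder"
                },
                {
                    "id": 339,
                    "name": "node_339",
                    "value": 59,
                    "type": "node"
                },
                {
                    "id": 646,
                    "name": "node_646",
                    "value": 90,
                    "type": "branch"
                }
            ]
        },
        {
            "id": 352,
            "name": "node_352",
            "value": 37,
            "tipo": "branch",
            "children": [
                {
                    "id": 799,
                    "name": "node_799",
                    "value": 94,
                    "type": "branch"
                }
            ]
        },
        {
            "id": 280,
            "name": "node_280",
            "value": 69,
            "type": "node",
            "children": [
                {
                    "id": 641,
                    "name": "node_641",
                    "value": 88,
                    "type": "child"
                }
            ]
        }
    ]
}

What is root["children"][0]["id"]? 226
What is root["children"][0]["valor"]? 15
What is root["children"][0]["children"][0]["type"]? "folder"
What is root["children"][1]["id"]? 352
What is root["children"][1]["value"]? 37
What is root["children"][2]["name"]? "node_280"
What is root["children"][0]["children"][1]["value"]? 59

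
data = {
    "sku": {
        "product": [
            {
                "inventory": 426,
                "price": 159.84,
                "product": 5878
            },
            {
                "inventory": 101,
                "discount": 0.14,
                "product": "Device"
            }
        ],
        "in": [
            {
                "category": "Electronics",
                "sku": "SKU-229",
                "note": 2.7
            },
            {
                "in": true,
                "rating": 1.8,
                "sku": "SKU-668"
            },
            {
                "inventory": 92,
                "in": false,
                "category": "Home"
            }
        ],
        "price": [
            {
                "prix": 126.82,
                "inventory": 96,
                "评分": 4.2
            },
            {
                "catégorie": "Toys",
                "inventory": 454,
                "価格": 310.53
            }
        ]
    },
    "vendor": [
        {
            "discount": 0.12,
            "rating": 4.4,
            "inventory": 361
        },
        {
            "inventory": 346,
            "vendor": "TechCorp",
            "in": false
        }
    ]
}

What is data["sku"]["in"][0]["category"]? "Electronics"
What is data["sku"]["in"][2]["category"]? "Home"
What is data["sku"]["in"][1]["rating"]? 1.8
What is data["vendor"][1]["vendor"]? "TechCorp"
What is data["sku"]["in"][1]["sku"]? "SKU-668"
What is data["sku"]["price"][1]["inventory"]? 454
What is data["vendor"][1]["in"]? False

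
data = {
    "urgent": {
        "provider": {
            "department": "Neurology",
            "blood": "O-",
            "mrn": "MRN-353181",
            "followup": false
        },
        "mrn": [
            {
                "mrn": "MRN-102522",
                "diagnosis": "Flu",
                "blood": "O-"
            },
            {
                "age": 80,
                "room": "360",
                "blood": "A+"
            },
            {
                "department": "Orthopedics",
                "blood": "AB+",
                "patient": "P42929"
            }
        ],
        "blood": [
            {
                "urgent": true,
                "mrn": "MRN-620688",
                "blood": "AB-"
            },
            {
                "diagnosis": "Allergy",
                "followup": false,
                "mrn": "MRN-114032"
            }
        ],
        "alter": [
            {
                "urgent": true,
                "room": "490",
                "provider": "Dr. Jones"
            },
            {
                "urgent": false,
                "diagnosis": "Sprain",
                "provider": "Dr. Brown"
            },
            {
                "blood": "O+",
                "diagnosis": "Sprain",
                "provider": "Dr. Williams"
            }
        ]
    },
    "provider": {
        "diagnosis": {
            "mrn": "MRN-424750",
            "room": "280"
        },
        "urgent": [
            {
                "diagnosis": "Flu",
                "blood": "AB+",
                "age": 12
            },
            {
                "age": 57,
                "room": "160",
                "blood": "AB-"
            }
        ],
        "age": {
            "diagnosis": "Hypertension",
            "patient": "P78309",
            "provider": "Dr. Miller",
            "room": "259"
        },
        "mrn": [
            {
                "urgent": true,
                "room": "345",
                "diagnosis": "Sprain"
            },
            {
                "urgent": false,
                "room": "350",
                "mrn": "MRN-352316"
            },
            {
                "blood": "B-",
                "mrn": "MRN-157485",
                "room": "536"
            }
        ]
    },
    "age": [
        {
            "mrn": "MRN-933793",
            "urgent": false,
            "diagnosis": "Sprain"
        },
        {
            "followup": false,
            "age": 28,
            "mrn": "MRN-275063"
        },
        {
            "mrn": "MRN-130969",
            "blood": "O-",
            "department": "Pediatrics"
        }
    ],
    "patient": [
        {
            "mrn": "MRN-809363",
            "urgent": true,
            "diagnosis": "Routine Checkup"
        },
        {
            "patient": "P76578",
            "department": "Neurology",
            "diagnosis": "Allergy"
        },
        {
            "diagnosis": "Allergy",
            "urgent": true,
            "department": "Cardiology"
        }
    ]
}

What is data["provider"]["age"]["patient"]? "P78309"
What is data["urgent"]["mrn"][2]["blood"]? "AB+"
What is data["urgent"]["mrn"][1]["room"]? "360"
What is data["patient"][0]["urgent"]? True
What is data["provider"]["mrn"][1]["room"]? "350"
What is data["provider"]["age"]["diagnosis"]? "Hypertension"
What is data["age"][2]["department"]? "Pediatrics"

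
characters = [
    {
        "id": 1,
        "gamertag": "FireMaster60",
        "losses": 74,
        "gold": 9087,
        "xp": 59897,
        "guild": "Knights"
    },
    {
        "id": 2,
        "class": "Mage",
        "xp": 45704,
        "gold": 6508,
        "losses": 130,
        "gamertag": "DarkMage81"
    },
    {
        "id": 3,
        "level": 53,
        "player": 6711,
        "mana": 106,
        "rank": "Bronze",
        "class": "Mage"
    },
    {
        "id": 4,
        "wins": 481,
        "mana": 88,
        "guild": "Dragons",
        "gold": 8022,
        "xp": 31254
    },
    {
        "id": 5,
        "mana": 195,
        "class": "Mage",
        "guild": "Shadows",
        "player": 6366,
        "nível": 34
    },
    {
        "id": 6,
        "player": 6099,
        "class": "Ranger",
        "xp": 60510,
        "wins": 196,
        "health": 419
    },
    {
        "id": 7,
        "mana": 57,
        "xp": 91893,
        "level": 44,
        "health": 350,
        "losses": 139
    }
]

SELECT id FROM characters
[1, 2, 3, 4, 5, 6, 7]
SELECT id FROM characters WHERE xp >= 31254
[1, 2, 4, 6, 7]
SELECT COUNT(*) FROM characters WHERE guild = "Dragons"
1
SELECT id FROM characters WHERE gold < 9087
[2, 4]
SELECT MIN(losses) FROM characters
74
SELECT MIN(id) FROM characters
1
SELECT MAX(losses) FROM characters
139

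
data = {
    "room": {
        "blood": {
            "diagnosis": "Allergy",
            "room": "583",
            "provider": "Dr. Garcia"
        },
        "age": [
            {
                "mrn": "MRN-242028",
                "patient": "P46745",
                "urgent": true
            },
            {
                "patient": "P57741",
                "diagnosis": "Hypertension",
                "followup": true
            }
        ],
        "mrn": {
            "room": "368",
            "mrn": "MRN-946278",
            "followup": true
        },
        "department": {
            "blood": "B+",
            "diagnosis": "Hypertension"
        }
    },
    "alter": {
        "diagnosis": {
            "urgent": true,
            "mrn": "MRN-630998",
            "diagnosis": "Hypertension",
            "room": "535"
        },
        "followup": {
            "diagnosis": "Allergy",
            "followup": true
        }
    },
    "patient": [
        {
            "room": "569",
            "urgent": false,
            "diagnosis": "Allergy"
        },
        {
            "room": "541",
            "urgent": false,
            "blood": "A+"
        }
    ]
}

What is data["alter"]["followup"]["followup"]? True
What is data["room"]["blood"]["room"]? "583"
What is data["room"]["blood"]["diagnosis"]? "Allergy"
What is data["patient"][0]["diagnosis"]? "Allergy"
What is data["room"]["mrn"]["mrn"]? "MRN-946278"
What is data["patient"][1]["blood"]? "A+"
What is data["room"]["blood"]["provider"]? "Dr. Garcia"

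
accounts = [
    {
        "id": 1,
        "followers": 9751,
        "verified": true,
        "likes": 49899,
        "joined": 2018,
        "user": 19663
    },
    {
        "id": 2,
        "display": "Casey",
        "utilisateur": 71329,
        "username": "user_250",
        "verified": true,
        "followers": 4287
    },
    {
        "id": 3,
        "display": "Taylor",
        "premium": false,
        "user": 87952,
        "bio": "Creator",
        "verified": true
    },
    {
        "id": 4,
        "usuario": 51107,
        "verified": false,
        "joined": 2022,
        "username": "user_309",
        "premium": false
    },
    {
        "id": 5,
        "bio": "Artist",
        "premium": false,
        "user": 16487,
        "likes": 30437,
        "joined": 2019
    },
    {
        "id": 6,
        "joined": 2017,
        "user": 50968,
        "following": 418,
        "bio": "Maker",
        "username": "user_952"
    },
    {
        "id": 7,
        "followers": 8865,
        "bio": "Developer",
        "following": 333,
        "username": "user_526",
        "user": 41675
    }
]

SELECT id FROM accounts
[1, 2, 3, 4, 5, 6, 7]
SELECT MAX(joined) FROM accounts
2022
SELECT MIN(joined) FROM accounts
2017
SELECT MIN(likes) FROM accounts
30437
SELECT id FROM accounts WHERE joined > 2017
[1, 4, 5]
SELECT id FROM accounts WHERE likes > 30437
[1]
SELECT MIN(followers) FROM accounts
4287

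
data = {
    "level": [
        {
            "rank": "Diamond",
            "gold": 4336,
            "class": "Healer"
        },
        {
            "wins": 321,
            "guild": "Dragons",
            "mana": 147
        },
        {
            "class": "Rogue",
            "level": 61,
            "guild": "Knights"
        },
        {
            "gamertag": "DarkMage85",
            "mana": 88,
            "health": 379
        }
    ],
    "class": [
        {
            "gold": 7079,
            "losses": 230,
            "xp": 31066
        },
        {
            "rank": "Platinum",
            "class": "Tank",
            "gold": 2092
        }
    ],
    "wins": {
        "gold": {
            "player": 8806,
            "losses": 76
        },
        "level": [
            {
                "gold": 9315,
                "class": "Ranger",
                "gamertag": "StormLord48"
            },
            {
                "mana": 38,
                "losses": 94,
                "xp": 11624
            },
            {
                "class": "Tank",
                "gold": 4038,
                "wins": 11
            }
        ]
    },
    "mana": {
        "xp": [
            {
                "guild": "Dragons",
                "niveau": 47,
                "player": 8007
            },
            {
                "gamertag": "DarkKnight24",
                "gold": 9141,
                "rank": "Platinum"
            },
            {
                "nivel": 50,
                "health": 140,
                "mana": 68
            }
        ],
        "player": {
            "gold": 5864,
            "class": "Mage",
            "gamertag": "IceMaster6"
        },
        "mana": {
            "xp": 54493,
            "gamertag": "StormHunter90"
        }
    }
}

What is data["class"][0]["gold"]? 7079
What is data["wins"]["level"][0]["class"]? "Ranger"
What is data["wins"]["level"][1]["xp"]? 11624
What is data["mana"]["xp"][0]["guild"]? "Dragons"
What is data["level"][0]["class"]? "Healer"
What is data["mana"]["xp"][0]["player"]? 8007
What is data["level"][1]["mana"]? 147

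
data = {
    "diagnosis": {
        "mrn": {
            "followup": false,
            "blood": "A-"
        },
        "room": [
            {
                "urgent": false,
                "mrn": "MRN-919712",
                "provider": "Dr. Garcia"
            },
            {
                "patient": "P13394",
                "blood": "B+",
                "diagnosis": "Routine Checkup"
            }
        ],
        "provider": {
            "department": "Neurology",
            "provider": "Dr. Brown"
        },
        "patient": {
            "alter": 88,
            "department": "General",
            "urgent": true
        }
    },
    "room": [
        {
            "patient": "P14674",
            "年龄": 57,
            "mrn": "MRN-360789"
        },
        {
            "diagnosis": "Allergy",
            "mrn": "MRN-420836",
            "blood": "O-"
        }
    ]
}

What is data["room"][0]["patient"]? "P14674"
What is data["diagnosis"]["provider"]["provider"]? "Dr. Brown"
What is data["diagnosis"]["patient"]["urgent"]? True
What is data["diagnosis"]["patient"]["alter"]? 88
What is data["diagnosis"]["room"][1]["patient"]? "P13394"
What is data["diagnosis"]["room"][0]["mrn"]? "MRN-919712"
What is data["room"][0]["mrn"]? "MRN-360789"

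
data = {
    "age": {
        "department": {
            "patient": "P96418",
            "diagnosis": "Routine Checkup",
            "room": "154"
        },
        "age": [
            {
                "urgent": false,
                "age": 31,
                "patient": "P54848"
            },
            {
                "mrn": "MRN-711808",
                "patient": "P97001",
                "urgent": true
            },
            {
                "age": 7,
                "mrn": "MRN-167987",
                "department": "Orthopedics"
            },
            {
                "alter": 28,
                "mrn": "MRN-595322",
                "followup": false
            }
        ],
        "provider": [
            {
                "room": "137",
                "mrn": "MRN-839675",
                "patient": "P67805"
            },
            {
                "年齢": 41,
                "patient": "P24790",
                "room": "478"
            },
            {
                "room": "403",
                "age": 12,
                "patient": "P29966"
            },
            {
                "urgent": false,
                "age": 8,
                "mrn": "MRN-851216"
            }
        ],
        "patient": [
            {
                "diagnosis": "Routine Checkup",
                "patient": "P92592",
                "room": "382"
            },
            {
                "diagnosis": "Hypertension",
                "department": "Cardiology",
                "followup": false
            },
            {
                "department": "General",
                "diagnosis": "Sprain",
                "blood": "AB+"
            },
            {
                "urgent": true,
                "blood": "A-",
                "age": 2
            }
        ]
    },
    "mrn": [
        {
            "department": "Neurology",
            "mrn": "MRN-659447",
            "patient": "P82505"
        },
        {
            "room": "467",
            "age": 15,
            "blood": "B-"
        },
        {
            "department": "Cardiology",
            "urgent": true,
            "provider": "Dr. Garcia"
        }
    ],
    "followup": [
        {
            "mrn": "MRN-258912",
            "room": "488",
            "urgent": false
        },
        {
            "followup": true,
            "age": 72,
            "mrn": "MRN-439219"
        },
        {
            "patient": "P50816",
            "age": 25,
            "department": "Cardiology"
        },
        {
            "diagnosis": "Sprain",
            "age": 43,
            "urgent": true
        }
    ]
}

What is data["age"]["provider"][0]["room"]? "137"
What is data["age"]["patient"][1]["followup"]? False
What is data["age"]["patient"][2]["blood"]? "AB+"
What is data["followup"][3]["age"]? 43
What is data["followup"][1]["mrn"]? "MRN-439219"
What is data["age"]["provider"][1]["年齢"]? 41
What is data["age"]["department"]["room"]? "154"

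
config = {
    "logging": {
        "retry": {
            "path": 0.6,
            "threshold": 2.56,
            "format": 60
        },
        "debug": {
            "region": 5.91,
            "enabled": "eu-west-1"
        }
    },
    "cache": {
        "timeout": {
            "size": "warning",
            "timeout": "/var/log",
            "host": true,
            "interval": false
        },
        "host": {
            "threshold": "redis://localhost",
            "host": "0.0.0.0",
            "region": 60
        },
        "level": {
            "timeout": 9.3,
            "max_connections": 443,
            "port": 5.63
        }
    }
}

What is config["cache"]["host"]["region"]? 60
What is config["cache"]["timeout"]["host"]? True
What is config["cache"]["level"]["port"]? 5.63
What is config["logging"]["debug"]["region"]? 5.91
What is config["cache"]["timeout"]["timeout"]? "/var/log"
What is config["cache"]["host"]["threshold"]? "redis://localhost"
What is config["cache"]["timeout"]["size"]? "warning"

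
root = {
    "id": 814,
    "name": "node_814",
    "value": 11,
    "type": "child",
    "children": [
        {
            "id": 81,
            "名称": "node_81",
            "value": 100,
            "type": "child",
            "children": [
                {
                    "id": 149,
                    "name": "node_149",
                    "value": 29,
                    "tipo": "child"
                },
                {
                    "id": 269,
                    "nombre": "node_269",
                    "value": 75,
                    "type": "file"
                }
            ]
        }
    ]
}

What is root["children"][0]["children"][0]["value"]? 29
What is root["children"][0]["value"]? 100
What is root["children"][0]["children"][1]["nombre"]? "node_269"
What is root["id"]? 814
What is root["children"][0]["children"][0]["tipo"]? "child"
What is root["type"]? "child"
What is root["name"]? "node_814"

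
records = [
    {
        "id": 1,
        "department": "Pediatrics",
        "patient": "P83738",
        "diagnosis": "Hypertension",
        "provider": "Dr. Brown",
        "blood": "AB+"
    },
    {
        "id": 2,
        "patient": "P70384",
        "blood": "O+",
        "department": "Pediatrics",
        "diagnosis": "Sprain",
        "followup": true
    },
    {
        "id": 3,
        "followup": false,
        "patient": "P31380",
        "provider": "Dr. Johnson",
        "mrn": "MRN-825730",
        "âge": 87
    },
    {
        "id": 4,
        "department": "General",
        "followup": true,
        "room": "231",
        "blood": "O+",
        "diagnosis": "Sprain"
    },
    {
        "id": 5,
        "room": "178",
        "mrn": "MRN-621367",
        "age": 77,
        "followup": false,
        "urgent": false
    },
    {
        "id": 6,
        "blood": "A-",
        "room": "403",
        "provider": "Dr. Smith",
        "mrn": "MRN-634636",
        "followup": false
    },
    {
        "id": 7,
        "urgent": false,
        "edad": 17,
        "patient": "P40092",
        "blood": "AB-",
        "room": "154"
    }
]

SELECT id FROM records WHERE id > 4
[5, 6, 7]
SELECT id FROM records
[1, 2, 3, 4, 5, 6, 7]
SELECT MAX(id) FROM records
7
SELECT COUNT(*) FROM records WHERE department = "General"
1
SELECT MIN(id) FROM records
1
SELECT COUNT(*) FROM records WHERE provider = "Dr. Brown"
1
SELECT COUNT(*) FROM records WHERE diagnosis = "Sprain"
2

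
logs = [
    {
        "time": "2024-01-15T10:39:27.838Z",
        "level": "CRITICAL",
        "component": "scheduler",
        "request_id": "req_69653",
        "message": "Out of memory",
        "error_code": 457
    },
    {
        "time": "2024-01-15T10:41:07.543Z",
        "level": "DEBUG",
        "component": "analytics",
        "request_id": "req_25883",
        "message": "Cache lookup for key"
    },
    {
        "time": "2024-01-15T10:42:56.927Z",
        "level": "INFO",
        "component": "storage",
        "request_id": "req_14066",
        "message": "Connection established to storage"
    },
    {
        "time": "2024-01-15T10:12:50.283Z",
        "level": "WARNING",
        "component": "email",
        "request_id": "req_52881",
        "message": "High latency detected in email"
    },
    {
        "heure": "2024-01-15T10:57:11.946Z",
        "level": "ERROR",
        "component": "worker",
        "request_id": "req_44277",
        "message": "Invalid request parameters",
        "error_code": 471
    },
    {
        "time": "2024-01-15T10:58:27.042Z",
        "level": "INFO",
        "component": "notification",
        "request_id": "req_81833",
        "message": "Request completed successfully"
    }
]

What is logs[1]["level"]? "DEBUG"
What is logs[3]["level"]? "WARNING"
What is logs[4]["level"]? "ERROR"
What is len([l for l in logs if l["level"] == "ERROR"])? 1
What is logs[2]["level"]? "INFO"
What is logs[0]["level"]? "CRITICAL"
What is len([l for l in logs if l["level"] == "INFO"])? 2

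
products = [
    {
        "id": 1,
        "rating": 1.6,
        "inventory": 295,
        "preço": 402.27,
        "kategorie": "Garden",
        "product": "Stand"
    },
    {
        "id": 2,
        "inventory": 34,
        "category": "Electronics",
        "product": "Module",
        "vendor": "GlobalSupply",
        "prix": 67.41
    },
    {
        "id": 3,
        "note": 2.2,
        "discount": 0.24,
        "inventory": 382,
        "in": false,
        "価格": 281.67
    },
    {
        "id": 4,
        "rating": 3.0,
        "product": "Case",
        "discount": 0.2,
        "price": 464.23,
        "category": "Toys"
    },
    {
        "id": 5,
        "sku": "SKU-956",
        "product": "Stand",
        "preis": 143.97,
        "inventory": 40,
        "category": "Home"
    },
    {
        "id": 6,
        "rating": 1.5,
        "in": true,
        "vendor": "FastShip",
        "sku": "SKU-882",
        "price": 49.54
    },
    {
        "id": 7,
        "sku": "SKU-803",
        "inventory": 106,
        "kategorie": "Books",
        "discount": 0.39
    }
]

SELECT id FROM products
[1, 2, 3, 4, 5, 6, 7]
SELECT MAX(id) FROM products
7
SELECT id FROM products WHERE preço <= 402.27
[1]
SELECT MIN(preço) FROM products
402.27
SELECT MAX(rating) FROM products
3.0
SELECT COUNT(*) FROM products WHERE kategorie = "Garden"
1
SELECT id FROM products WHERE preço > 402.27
[]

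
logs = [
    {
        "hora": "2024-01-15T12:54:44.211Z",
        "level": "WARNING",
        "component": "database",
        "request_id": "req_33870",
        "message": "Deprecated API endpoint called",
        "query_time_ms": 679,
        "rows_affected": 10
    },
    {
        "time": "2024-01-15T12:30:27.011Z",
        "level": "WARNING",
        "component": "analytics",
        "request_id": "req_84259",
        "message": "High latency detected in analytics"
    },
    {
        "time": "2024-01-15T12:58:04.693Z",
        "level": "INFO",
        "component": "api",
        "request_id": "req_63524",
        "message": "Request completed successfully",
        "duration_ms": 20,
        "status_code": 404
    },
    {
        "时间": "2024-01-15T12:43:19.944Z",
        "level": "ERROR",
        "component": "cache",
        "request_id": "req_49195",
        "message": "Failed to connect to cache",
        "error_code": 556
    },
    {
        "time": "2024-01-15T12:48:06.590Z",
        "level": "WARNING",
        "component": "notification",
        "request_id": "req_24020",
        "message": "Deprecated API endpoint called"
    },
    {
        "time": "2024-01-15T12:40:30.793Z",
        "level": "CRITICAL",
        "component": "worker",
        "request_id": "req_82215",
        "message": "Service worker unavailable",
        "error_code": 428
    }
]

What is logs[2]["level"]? "INFO"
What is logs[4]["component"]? "notification"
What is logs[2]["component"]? "api"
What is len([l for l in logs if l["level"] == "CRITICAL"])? 1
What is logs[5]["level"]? "CRITICAL"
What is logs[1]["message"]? "High latency detected in analytics"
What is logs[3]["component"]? "cache"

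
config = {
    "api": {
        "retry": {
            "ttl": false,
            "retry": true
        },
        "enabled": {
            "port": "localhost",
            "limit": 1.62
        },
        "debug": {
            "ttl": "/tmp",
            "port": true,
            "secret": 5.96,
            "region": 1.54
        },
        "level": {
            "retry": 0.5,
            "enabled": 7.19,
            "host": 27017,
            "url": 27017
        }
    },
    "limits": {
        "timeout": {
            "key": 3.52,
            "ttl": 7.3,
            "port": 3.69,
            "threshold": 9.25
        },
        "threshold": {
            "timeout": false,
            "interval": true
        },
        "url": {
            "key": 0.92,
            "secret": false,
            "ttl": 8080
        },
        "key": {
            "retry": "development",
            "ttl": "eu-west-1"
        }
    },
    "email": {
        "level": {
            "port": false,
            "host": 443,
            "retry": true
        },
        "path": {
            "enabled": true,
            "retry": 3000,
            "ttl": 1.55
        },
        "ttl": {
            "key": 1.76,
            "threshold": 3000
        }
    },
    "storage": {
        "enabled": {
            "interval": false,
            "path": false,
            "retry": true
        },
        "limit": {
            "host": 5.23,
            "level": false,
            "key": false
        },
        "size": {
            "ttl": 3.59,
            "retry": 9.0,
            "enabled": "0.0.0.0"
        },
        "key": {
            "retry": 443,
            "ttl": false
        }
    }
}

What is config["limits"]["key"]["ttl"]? "eu-west-1"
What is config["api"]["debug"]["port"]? True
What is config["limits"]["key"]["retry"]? "development"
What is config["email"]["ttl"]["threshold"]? 3000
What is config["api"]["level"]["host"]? 27017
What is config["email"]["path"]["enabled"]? True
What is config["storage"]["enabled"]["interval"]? False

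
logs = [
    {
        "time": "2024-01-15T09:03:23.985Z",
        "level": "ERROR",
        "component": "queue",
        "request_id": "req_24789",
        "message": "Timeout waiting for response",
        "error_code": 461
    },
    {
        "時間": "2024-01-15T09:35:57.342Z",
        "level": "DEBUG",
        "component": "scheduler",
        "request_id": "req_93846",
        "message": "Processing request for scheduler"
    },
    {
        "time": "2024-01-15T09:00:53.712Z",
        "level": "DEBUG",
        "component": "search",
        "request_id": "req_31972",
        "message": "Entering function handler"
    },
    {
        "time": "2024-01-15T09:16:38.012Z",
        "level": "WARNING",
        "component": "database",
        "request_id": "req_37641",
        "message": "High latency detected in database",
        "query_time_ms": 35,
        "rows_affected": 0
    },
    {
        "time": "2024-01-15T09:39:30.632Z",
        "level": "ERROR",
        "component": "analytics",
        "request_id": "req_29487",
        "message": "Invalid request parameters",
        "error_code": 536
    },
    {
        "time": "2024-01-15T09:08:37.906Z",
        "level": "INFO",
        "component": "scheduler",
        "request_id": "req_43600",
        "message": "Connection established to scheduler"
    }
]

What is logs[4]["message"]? "Invalid request parameters"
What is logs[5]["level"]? "INFO"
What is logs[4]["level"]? "ERROR"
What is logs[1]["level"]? "DEBUG"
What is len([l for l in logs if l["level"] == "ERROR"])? 2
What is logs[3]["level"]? "WARNING"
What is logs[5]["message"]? "Connection established to scheduler"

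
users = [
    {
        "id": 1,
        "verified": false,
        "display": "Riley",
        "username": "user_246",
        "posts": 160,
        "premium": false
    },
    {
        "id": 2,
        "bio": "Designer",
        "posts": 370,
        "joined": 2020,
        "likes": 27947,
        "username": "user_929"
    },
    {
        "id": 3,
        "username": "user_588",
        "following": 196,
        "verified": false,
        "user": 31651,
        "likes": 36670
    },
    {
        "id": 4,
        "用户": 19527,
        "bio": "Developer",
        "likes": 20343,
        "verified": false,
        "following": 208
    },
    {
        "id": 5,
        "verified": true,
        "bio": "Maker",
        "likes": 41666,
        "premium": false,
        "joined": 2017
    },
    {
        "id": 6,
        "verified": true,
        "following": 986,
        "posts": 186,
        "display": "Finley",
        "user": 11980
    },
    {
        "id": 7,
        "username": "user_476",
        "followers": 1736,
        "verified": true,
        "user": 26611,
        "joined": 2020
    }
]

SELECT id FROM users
[1, 2, 3, 4, 5, 6, 7]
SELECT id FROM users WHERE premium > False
[]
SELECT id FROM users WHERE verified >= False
[1, 3, 4, 5, 6, 7]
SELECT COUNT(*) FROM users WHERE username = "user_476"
1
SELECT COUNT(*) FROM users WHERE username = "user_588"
1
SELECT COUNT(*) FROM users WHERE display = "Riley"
1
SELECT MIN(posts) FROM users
160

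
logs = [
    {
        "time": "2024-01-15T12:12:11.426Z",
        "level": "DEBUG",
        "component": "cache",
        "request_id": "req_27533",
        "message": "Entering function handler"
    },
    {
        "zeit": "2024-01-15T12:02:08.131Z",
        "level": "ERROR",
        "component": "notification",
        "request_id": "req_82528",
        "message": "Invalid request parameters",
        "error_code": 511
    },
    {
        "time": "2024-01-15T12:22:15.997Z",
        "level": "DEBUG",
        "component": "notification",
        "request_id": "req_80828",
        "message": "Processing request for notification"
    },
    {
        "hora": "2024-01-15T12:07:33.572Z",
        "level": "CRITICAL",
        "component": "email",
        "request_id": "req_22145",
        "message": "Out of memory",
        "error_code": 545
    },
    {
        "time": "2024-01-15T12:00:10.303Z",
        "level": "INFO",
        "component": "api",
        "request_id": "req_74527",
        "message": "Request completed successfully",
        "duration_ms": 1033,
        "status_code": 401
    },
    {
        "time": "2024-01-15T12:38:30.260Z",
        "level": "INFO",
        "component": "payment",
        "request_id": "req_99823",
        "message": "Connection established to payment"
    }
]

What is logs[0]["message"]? "Entering function handler"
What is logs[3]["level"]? "CRITICAL"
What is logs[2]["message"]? "Processing request for notification"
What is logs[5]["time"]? "2024-01-15T12:38:30.260Z"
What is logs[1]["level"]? "ERROR"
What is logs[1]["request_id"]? "req_82528"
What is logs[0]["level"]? "DEBUG"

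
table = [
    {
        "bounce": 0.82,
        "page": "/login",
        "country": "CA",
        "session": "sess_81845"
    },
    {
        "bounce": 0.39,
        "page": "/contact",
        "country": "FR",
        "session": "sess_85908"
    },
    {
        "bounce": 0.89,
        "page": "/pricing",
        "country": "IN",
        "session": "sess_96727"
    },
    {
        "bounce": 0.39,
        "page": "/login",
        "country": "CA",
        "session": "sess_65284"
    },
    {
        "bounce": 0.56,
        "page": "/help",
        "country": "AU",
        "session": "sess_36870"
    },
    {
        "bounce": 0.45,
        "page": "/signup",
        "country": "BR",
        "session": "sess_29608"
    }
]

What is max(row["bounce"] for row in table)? 0.89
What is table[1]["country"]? "FR"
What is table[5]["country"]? "BR"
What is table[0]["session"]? "sess_81845"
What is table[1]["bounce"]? 0.39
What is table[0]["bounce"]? 0.82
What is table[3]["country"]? "CA"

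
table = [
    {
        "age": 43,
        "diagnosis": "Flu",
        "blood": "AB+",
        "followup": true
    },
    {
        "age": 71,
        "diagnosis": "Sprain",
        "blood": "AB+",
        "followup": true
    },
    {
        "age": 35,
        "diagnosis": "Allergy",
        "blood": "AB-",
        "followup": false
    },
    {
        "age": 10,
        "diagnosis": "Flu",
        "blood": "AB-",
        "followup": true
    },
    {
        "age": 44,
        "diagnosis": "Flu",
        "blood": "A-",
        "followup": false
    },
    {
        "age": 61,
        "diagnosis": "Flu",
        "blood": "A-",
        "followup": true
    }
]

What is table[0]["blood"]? "AB+"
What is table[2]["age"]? 35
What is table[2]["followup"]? False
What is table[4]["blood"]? "A-"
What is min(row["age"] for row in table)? 10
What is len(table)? 6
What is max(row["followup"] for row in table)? True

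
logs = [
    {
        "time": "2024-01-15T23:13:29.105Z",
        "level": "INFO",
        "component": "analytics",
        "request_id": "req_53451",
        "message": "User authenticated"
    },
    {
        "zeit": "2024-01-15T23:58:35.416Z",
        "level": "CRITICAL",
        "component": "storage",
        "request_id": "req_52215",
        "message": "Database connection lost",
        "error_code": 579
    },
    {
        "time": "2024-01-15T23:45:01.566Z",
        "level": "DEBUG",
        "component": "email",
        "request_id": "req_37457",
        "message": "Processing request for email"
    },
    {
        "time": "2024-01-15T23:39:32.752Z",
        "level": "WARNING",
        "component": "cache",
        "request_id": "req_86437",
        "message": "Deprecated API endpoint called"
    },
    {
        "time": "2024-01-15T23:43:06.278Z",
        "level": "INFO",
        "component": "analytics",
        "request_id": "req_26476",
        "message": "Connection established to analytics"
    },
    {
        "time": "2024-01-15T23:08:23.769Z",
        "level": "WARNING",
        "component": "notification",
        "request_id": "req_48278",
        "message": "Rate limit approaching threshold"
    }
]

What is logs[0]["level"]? "INFO"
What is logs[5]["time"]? "2024-01-15T23:08:23.769Z"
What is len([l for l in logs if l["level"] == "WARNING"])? 2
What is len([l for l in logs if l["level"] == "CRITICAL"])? 1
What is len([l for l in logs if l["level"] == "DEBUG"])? 1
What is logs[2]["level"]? "DEBUG"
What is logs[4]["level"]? "INFO"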